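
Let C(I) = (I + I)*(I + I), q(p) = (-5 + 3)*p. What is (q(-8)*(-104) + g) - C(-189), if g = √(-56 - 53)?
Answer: -144548 + I*√109 ≈ -1.4455e+5 + 10.44*I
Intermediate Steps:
q(p) = -2*p
C(I) = 4*I² (C(I) = (2*I)*(2*I) = 4*I²)
g = I*√109 (g = √(-109) = I*√109 ≈ 10.44*I)
(q(-8)*(-104) + g) - C(-189) = (-2*(-8)*(-104) + I*√109) - 4*(-189)² = (16*(-104) + I*√109) - 4*35721 = (-1664 + I*√109) - 1*142884 = (-1664 + I*√109) - 142884 = -144548 + I*√109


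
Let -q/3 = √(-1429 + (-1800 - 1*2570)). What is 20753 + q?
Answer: 20753 - 3*I*√5799 ≈ 20753.0 - 228.45*I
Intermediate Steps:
q = -3*I*√5799 (q = -3*√(-1429 + (-1800 - 1*2570)) = -3*√(-1429 + (-1800 - 2570)) = -3*√(-1429 - 4370) = -3*I*√5799 ≈ -228.45*I)
20753 + q = 20753 - 3*I*√5799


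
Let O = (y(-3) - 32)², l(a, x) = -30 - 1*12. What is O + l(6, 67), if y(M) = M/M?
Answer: 919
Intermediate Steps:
l(a, x) = -42 (l(a, x) = -30 - 12 = -42)
y(M) = 1
O = 961 (O = (1 - 32)² = (-31)² = 961)
O + l(6, 67) = 961 - 42 = 919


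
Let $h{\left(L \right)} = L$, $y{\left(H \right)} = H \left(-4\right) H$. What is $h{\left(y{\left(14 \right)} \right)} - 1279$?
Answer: $-2063$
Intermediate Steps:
$y{\left(H \right)} = - 4 H^{2}$ ($y{\left(H \right)} = - 4 H H = - 4 H^{2}$)
$h{\left(y{\left(14 \right)} \right)} - 1279 = - 4 \cdot 14^{2} - 1279 = \left(-4\right) 196 - 1279 = -784 - 1279 = -2063$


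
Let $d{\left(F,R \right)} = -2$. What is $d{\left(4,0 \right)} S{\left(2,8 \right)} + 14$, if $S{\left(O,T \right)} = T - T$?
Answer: $14$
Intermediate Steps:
$S{\left(O,T \right)} = 0$
$d{\left(4,0 \right)} S{\left(2,8 \right)} + 14 = \left(-2\right) 0 + 14 = 0 + 14 = 14$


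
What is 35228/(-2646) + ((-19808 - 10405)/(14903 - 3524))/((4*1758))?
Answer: -156606851599/11762517816 ≈ -13.314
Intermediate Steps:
35228/(-2646) + ((-19808 - 10405)/(14903 - 3524))/((4*1758)) = 35228*(-1/2646) - 30213/11379/7032 = -17614/1323 - 30213*1/11379*(1/7032) = -17614/1323 - 10071/3793*1/7032 = -17614/1323 - 3357/8890792 = -156606851599/11762517816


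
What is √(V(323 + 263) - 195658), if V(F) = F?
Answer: 16*I*√762 ≈ 441.67*I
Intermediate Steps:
√(V(323 + 263) - 195658) = √((323 + 263) - 195658) = √(586 - 195658) = √(-195072) = 16*I*√762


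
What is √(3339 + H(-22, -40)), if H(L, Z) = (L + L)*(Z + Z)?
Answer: 19*√19 ≈ 82.819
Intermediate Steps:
H(L, Z) = 4*L*Z (H(L, Z) = (2*L)*(2*Z) = 4*L*Z)
√(3339 + H(-22, -40)) = √(3339 + 4*(-22)*(-40)) = √(3339 + 3520) = √6859 = 19*√19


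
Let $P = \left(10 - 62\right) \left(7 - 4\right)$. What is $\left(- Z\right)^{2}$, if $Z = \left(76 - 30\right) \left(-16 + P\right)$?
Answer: $62599744$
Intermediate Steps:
$P = -156$ ($P = \left(-52\right) 3 = -156$)
$Z = -7912$ ($Z = \left(76 - 30\right) \left(-16 - 156\right) = 46 \left(-172\right) = -7912$)
$\left(- Z\right)^{2} = \left(\left(-1\right) \left(-7912\right)\right)^{2} = 7912^{2} = 62599744$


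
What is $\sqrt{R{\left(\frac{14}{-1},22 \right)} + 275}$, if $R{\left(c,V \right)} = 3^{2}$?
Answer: $2 \sqrt{71} \approx 16.852$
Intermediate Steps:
$R{\left(c,V \right)} = 9$
$\sqrt{R{\left(\frac{14}{-1},22 \right)} + 275} = \sqrt{9 + 275} = \sqrt{284} = 2 \sqrt{71}$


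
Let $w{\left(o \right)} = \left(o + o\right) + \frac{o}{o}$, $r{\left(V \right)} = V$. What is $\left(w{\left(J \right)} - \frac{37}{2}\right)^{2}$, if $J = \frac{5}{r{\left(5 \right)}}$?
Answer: $\frac{961}{4} \approx 240.25$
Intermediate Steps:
$J = 1$ ($J = \frac{5}{5} = 5 \cdot \frac{1}{5} = 1$)
$w{\left(o \right)} = 1 + 2 o$ ($w{\left(o \right)} = 2 o + 1 = 1 + 2 o$)
$\left(w{\left(J \right)} - \frac{37}{2}\right)^{2} = \left(\left(1 + 2 \cdot 1\right) - \frac{37}{2}\right)^{2} = \left(\left(1 + 2\right) - \frac{37}{2}\right)^{2} = \left(3 - \frac{37}{2}\right)^{2} = \left(- \frac{31}{2}\right)^{2} = \frac{961}{4}$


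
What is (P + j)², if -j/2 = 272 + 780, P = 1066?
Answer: 1077444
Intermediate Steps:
j = -2104 (j = -2*(272 + 780) = -2*1052 = -2104)
(P + j)² = (1066 - 2104)² = (-1038)² = 1077444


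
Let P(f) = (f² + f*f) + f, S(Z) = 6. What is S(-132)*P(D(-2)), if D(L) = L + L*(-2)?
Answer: 60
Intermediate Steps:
D(L) = -L (D(L) = L - 2*L = -L)
P(f) = f + 2*f² (P(f) = (f² + f²) + f = 2*f² + f = f + 2*f²)
S(-132)*P(D(-2)) = 6*((-1*(-2))*(1 + 2*(-1*(-2)))) = 6*(2*(1 + 2*2)) = 6*(2*(1 + 4)) = 6*(2*5) = 6*10 = 60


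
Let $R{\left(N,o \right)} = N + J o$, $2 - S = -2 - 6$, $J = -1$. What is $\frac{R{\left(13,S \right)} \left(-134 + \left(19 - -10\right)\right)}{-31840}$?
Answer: $\frac{63}{6368} \approx 0.0098932$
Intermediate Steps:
$S = 10$ ($S = 2 - \left(-2 - 6\right) = 2 - -8 = 2 + 8 = 10$)
$R{\left(N,o \right)} = N - o$
$\frac{R{\left(13,S \right)} \left(-134 + \left(19 - -10\right)\right)}{-31840} = \frac{\left(13 - 10\right) \left(-134 + \left(19 - -10\right)\right)}{-31840} = \left(13 - 10\right) \left(-134 + \left(19 + 10\right)\right) \left(- \frac{1}{31840}\right) = 3 \left(-134 + 29\right) \left(- \frac{1}{31840}\right) = 3 \left(-105\right) \left(- \frac{1}{31840}\right) = \left(-315\right) \left(- \frac{1}{31840}\right) = \frac{63}{6368}$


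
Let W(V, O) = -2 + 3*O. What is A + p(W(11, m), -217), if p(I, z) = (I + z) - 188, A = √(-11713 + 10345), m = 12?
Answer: -371 + 6*I*√38 ≈ -371.0 + 36.987*I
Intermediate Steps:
A = 6*I*√38 (A = √(-1368) = 6*I*√38 ≈ 36.987*I)
p(I, z) = -188 + I + z
A + p(W(11, m), -217) = 6*I*√38 + (-188 + (-2 + 3*12) - 217) = 6*I*√38 + (-188 + (-2 + 36) - 217) = 6*I*√38 + (-188 + 34 - 217) = 6*I*√38 - 371 = -371 + 6*I*√38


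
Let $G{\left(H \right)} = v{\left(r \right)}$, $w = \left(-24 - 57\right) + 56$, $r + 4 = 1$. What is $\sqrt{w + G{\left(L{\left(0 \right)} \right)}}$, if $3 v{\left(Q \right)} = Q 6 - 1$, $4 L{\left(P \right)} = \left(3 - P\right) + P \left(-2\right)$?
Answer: $\frac{i \sqrt{282}}{3} \approx 5.5976 i$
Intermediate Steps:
$r = -3$ ($r = -4 + 1 = -3$)
$L{\left(P \right)} = \frac{3}{4} - \frac{3 P}{4}$ ($L{\left(P \right)} = \frac{\left(3 - P\right) + P \left(-2\right)}{4} = \frac{\left(3 - P\right) - 2 P}{4} = \frac{3 - 3 P}{4} = \frac{3}{4} - \frac{3 P}{4}$)
$w = -25$ ($w = -81 + 56 = -25$)
$v{\left(Q \right)} = - \frac{1}{3} + 2 Q$ ($v{\left(Q \right)} = \frac{Q 6 - 1}{3} = \frac{6 Q - 1}{3} = \frac{-1 + 6 Q}{3} = - \frac{1}{3} + 2 Q$)
$G{\left(H \right)} = - \frac{19}{3}$ ($G{\left(H \right)} = - \frac{1}{3} + 2 \left(-3\right) = - \frac{1}{3} - 6 = - \frac{19}{3}$)
$\sqrt{w + G{\left(L{\left(0 \right)} \right)}} = \sqrt{-25 - \frac{19}{3}} = \sqrt{- \frac{94}{3}} = \frac{i \sqrt{282}}{3}$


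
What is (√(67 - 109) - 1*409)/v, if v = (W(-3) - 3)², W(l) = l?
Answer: -409/36 + I*√42/36 ≈ -11.361 + 0.18002*I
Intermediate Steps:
v = 36 (v = (-3 - 3)² = (-6)² = 36)
(√(67 - 109) - 1*409)/v = (√(67 - 109) - 1*409)/36 = (√(-42) - 409)*(1/36) = (I*√42 - 409)*(1/36) = (-409 + I*√42)*(1/36) = -409/36 + I*√42/36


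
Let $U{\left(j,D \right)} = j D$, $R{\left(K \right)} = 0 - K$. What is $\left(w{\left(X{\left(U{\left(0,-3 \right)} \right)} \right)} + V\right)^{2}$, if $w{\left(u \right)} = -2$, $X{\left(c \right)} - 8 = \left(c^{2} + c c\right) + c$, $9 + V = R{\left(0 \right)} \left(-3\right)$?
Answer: $121$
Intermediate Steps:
$R{\left(K \right)} = - K$
$V = -9$ ($V = -9 + \left(-1\right) 0 \left(-3\right) = -9 + 0 \left(-3\right) = -9 + 0 = -9$)
$U{\left(j,D \right)} = D j$
$X{\left(c \right)} = 8 + c + 2 c^{2}$ ($X{\left(c \right)} = 8 + \left(\left(c^{2} + c c\right) + c\right) = 8 + \left(\left(c^{2} + c^{2}\right) + c\right) = 8 + \left(2 c^{2} + c\right) = 8 + \left(c + 2 c^{2}\right) = 8 + c + 2 c^{2}$)
$\left(w{\left(X{\left(U{\left(0,-3 \right)} \right)} \right)} + V\right)^{2} = \left(-2 - 9\right)^{2} = \left(-11\right)^{2} = 121$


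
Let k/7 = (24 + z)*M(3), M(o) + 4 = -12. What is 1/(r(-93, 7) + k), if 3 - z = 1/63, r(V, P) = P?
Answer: -9/27137 ≈ -0.00033165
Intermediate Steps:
M(o) = -16 (M(o) = -4 - 12 = -16)
z = 188/63 (z = 3 - 1/63 = 188/63 ≈ 2.9841)
k = -27200/9 (k = 7*((24 + 188/63)*(-16)) = 7*((1700/63)*(-16)) = 7*(-27200/63) = -27200/9 ≈ -3022.2)
1/(r(-93, 7) + k) = 1/(7 - 27200/9) = 1/(-27137/9) = -9/27137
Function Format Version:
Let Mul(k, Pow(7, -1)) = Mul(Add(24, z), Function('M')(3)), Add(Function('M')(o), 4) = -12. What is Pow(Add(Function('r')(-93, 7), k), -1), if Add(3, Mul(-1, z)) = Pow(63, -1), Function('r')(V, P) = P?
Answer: Rational(-9, 27137) ≈ -0.00033165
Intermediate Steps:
Function('M')(o) = -16 (Function('M')(o) = Add(-4, -12) = -16)
z = Rational(188, 63) (z = Add(3, Mul(-1, Pow(63, -1))) = Add(3, Mul(-1, Rational(1, 63))) = Add(3, Rational(-1, 63)) = Rational(188, 63) ≈ 2.9841)
k = Rational(-27200, 9) (k = Mul(7, Mul(Add(24, Rational(188, 63)), -16)) = Mul(7, Mul(Rational(1700, 63), -16)) = Mul(7, Rational(-27200, 63)) = Rational(-27200, 9) ≈ -3022.2)
Pow(Add(Function('r')(-93, 7), k), -1) = Pow(Add(7, Rational(-27200, 9)), -1) = Pow(Rational(-27137, 9), -1) = Rational(-9, 27137)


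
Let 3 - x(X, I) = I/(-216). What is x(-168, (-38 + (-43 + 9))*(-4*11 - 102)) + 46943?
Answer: 140984/3 ≈ 46995.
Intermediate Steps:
x(X, I) = 3 + I/216 (x(X, I) = 3 - I/(-216) = 3 - I*(-1)/216 = 3 - (-1)*I/216 = 3 + I/216)
x(-168, (-38 + (-43 + 9))*(-4*11 - 102)) + 46943 = (3 + ((-38 + (-43 + 9))*(-4*11 - 102))/216) + 46943 = (3 + ((-38 - 34)*(-44 - 102))/216) + 46943 = (3 + (-72*(-146))/216) + 46943 = (3 + (1/216)*10512) + 46943 = (3 + 146/3) + 46943 = 155/3 + 46943 = 140984/3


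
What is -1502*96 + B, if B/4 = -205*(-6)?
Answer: -139272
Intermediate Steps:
B = 4920 (B = 4*(-205*(-6)) = 4*1230 = 4920)
-1502*96 + B = -1502*96 + 4920 = -144192 + 4920 = -139272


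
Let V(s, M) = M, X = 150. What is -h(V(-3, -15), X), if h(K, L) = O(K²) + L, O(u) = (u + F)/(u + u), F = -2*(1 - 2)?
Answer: -67727/450 ≈ -150.50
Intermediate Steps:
F = 2 (F = -2*(-1) = 2)
O(u) = (2 + u)/(2*u) (O(u) = (u + 2)/(u + u) = (2 + u)/((2*u)) = (2 + u)*(1/(2*u)) = (2 + u)/(2*u))
h(K, L) = L + (2 + K²)/(2*K²) (h(K, L) = (2 + K²)/(2*(K²)) + L = (2 + K²)/(2*K²) + L = L + (2 + K²)/(2*K²))
-h(V(-3, -15), X) = -(½ + 150 + (-15)⁻²) = -(½ + 150 + 1/225) = -1*67727/450 = -67727/450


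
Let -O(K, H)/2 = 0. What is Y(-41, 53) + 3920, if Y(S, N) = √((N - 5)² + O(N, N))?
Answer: 3968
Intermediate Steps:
O(K, H) = 0 (O(K, H) = -2*0 = 0)
Y(S, N) = √((-5 + N)²) (Y(S, N) = √((N - 5)² + 0) = √((-5 + N)² + 0) = √((-5 + N)²))
Y(-41, 53) + 3920 = √((-5 + 53)²) + 3920 = √(48²) + 3920 = √2304 + 3920 = 48 + 3920 = 3968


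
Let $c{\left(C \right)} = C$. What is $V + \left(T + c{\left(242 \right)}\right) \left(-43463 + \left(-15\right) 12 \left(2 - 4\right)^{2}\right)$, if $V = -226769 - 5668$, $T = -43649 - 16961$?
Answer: $2667006907$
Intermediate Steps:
$T = -60610$
$V = -232437$
$V + \left(T + c{\left(242 \right)}\right) \left(-43463 + \left(-15\right) 12 \left(2 - 4\right)^{2}\right) = -232437 + \left(-60610 + 242\right) \left(-43463 + \left(-15\right) 12 \left(2 - 4\right)^{2}\right) = -232437 - 60368 \left(-43463 - 180 \left(-2\right)^{2}\right) = -232437 - 60368 \left(-43463 - 720\right) = -232437 - -2667239344 = -232437 + 2667239344 = 2667006907$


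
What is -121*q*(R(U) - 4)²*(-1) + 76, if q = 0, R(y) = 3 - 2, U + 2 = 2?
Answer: 76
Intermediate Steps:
U = 0 (U = -2 + 2 = 0)
R(y) = 1
-121*q*(R(U) - 4)²*(-1) + 76 = -121*0*(1 - 4)²*(-1) + 76 = -121*0*(-3)²*(-1) + 76 = -121*0*9*(-1) + 76 = -0*(-1) + 76 = -121*0 + 76 = 0 + 76 = 76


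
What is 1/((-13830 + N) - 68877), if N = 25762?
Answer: -1/56945 ≈ -1.7561e-5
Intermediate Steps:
1/((-13830 + N) - 68877) = 1/((-13830 + 25762) - 68877) = 1/(11932 - 68877) = 1/(-56945) = -1/56945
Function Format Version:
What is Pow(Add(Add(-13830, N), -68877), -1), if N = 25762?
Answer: Rational(-1, 56945) ≈ -1.7561e-5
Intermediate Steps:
Pow(Add(Add(-13830, N), -68877), -1) = Pow(Add(Add(-13830, 25762), -68877), -1) = Pow(Add(11932, -68877), -1) = Pow(-56945, -1) = Rational(-1, 56945)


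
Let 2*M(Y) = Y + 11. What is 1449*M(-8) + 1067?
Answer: 6481/2 ≈ 3240.5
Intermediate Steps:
M(Y) = 11/2 + Y/2 (M(Y) = (Y + 11)/2 = (11 + Y)/2 = 11/2 + Y/2)
1449*M(-8) + 1067 = 1449*(11/2 + (½)*(-8)) + 1067 = 1449*(11/2 - 4) + 1067 = 1449*(3/2) + 1067 = 4347/2 + 1067 = 6481/2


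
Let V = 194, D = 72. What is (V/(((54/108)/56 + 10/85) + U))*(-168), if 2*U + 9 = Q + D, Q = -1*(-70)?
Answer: -62055168/126857 ≈ -489.17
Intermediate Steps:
Q = 70
U = 133/2 (U = -9/2 + (70 + 72)/2 = -9/2 + (½)*142 = -9/2 + 71 = 133/2 ≈ 66.500)
(V/(((54/108)/56 + 10/85) + U))*(-168) = (194/(((54/108)/56 + 10/85) + 133/2))*(-168) = (194/(((54*(1/108))*(1/56) + 10*(1/85)) + 133/2))*(-168) = (194/(((½)*(1/56) + 2/17) + 133/2))*(-168) = (194/((1/112 + 2/17) + 133/2))*(-168) = (194/(241/1904 + 133/2))*(-168) = (194/(126857/1904))*(-168) = (194*(1904/126857))*(-168) = (369376/126857)*(-168) = -62055168/126857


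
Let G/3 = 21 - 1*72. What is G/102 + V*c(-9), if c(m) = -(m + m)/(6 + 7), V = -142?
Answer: -5151/26 ≈ -198.12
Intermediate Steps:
G = -153 (G = 3*(21 - 1*72) = 3*(21 - 72) = 3*(-51) = -153)
c(m) = -2*m/13
G/102 + V*c(-9) = -153/102 - (-284)*(-9)/13 = -153*1/102 - 142*18/13 = -3/2 - 2556/13 = -5151/26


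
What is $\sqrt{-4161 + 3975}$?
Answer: $i \sqrt{186} \approx 13.638 i$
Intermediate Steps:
$\sqrt{-4161 + 3975} = \sqrt{-186} = i \sqrt{186}$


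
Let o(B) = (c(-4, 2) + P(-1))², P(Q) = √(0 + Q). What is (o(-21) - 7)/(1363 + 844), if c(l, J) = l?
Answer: 8/2207 - 8*I/2207 ≈ 0.0036248 - 0.0036248*I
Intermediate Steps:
P(Q) = √Q
o(B) = (-4 + I)² (o(B) = (-4 + √(-1))² = (-4 + I)²)
(o(-21) - 7)/(1363 + 844) = ((4 - I)² - 7)/(1363 + 844) = (-7 + (4 - I)²)/2207 = -7/2207 + (4 - I)²/2207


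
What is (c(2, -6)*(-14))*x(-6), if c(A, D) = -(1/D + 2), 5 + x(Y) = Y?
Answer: -847/3 ≈ -282.33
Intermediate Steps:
x(Y) = -5 + Y
c(A, D) = -2 - 1/D (c(A, D) = -(2 + 1/D) = -2 - 1/D)
(c(2, -6)*(-14))*x(-6) = ((-2 - 1/(-6))*(-14))*(-5 - 6) = ((-2 - 1*(-⅙))*(-14))*(-11) = ((-2 + ⅙)*(-14))*(-11) = -11/6*(-14)*(-11) = (77/3)*(-11) = -847/3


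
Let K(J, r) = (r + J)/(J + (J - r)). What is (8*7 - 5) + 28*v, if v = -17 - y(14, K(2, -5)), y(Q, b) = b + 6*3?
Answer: -2759/3 ≈ -919.67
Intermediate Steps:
K(J, r) = (J + r)/(-r + 2*J)
y(Q, b) = 18 + b (y(Q, b) = b + 18 = 18 + b)
v = -104/3 (v = -17 - (18 + (2 - 5)/(-1*(-5) + 2*2)) = -17 - (18 - 3/(5 + 4)) = -17 - (18 - 3/9) = -17 - (18 + (1/9)*(-3)) = -17 - (18 - 1/3) = -17 - 1*53/3 = -17 - 53/3 = -104/3 ≈ -34.667)
(8*7 - 5) + 28*v = (8*7 - 5) + 28*(-104/3) = (56 - 5) - 2912/3 = 51 - 2912/3 = -2759/3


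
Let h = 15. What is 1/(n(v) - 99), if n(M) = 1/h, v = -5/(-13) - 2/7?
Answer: -15/1484 ≈ -0.010108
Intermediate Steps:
v = 9/91 (v = -5*(-1/13) - 2*1/7 = 5/13 - 2/7 = 9/91 ≈ 0.098901)
n(M) = 1/15
1/(n(v) - 99) = 1/(1/15 - 99) = 1/(-1484/15) = -15/1484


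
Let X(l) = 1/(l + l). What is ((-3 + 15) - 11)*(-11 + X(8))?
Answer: -175/16 ≈ -10.938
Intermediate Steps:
X(l) = 1/(2*l)
((-3 + 15) - 11)*(-11 + X(8)) = ((-3 + 15) - 11)*(-11 + (1/2)/8) = (12 - 11)*(-11 + (1/2)*(1/8)) = 1*(-11 + 1/16) = 1*(-175/16) = -175/16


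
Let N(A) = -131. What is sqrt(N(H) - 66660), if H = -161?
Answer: I*sqrt(66791) ≈ 258.44*I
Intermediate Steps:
sqrt(N(H) - 66660) = sqrt(-131 - 66660) = sqrt(-66791) = I*sqrt(66791)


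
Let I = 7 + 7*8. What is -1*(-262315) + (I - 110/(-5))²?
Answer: 269540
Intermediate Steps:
I = 63 (I = 7 + 56 = 63)
-1*(-262315) + (I - 110/(-5))² = -1*(-262315) + (63 - 110/(-5))² = 262315 + (63 - 110*(-⅕))² = 262315 + (63 + 22)² = 262315 + 85² = 262315 + 7225 = 269540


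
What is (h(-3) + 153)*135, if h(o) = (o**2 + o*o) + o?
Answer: 22680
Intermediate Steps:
h(o) = o + 2*o**2 (h(o) = (o**2 + o**2) + o = 2*o**2 + o = o + 2*o**2)
(h(-3) + 153)*135 = (-3*(1 + 2*(-3)) + 153)*135 = (-3*(1 - 6) + 153)*135 = (-3*(-5) + 153)*135 = (15 + 153)*135 = 168*135 = 22680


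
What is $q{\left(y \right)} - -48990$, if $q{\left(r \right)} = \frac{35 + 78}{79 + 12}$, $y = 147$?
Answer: $\frac{4458203}{91} \approx 48991.0$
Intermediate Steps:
$q{\left(r \right)} = \frac{113}{91}$
$q{\left(y \right)} - -48990 = \frac{113}{91} - -48990 = \frac{113}{91} + 48990 = \frac{4458203}{91}$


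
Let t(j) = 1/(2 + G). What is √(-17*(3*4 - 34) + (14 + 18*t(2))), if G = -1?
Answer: √406 ≈ 20.149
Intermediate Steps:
t(j) = 1 (t(j) = 1/(2 - 1) = 1/1 = 1)
√(-17*(3*4 - 34) + (14 + 18*t(2))) = √(-17*(3*4 - 34) + (14 + 18*1)) = √(-17*(12 - 34) + (14 + 18)) = √(-17*(-22) + 32) = √(374 + 32) = √406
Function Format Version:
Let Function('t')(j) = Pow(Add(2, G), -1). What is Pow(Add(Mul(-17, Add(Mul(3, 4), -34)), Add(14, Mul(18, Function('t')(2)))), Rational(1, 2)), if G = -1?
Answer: Pow(406, Rational(1, 2)) ≈ 20.149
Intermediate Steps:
Function('t')(j) = 1 (Function('t')(j) = Pow(Add(2, -1), -1) = Pow(1, -1) = 1)
Pow(Add(Mul(-17, Add(Mul(3, 4), -34)), Add(14, Mul(18, Function('t')(2)))), Rational(1, 2)) = Pow(Add(Mul(-17, Add(Mul(3, 4), -34)), Add(14, Mul(18, 1))), Rational(1, 2)) = Pow(Add(Mul(-17, Add(12, -34)), Add(14, 18)), Rational(1, 2)) = Pow(Add(Mul(-17, -22), 32), Rational(1, 2)) = Pow(Add(374, 32), Rational(1, 2)) = Pow(406, Rational(1, 2))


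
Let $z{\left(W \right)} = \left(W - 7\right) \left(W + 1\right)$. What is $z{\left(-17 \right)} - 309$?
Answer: $75$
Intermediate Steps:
$z{\left(W \right)} = \left(1 + W\right) \left(-7 + W\right)$ ($z{\left(W \right)} = \left(-7 + W\right) \left(1 + W\right) = \left(1 + W\right) \left(-7 + W\right)$)
$z{\left(-17 \right)} - 309 = \left(-7 + \left(-17\right)^{2} - -102\right) - 309 = \left(-7 + 289 + 102\right) - 309 = 384 - 309 = 75$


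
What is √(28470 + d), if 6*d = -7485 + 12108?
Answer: √116962/2 ≈ 171.00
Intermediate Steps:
d = 1541/2 (d = (-7485 + 12108)/6 = (⅙)*4623 = 1541/2 ≈ 770.50)
√(28470 + d) = √(28470 + 1541/2) = √(58481/2) = √116962/2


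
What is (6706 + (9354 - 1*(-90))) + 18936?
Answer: 35086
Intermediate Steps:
(6706 + (9354 - 1*(-90))) + 18936 = (6706 + (9354 + 90)) + 18936 = (6706 + 9444) + 18936 = 16150 + 18936 = 35086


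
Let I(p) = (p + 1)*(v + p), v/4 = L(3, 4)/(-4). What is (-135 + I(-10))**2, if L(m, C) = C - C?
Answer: 2025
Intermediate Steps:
L(m, C) = 0
v = 0 (v = 4*(0/(-4)) = 4*(0*(-1/4)) = 4*0 = 0)
I(p) = p*(1 + p) (I(p) = (p + 1)*(0 + p) = (1 + p)*p = p*(1 + p))
(-135 + I(-10))**2 = (-135 - 10*(1 - 10))**2 = (-135 - 10*(-9))**2 = (-135 + 90)**2 = (-45)**2 = 2025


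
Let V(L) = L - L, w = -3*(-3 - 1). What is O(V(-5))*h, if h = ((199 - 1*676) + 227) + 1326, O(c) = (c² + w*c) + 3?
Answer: 3228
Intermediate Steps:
w = 12 (w = -3*(-4) = 12)
V(L) = 0
O(c) = 3 + c² + 12*c (O(c) = (c² + 12*c) + 3 = 3 + c² + 12*c)
h = 1076 (h = ((199 - 676) + 227) + 1326 = (-477 + 227) + 1326 = -250 + 1326 = 1076)
O(V(-5))*h = (3 + 0² + 12*0)*1076 = (3 + 0 + 0)*1076 = 3*1076 = 3228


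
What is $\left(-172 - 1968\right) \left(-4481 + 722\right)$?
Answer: $8044260$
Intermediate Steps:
$\left(-172 - 1968\right) \left(-4481 + 722\right) = \left(-2140\right) \left(-3759\right) = 8044260$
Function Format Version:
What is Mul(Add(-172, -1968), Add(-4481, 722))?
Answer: 8044260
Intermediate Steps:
Mul(Add(-172, -1968), Add(-4481, 722)) = Mul(-2140, -3759) = 8044260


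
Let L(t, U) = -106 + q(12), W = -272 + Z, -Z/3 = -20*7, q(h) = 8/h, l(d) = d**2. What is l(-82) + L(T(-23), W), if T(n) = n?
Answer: 19856/3 ≈ 6618.7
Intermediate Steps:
Z = 420 (Z = -(-60)*7 = -3*(-140) = 420)
W = 148 (W = -272 + 420 = 148)
L(t, U) = -316/3 (L(t, U) = -106 + 8/12 = -106 + 8*(1/12) = -106 + 2/3 = -316/3)
l(-82) + L(T(-23), W) = (-82)**2 - 316/3 = 6724 - 316/3 = 19856/3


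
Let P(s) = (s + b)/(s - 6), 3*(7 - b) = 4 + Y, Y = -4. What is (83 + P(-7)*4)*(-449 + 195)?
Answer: -21082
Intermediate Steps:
b = 7 (b = 7 - (4 - 4)/3 = 7 - ⅓*0 = 7 + 0 = 7)
P(s) = (7 + s)/(-6 + s) (P(s) = (s + 7)/(s - 6) = (7 + s)/(-6 + s))
(83 + P(-7)*4)*(-449 + 195) = (83 + ((7 - 7)/(-6 - 7))*4)*(-449 + 195) = (83 + (0/(-13))*4)*(-254) = (83 - 1/13*0*4)*(-254) = (83 + 0*4)*(-254) = (83 + 0)*(-254) = 83*(-254) = -21082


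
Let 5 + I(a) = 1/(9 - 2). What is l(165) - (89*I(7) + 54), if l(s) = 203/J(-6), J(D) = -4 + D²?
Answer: 86157/224 ≈ 384.63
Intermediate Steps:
I(a) = -34/7 (I(a) = -5 + 1/(9 - 2) = -5 + 1/7 = -5 + ⅐ = -34/7)
l(s) = 203/32 (l(s) = 203/(-4 + (-6)²) = 203/(-4 + 36) = 203/32)
l(165) - (89*I(7) + 54) = 203/32 - (89*(-34/7) + 54) = 203/32 - (-3026/7 + 54) = 203/32 - 1*(-2648/7) = 203/32 + 2648/7 = 86157/224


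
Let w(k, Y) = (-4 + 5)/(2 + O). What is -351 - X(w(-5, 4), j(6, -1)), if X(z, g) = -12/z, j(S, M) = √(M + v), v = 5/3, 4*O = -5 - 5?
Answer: -357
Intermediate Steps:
O = -5/2 (O = (-5 - 5)/4 = (¼)*(-10) = -5/2 ≈ -2.5000)
v = 5/3 (v = 5*(⅓) = 5/3 ≈ 1.6667)
j(S, M) = √(5/3 + M) (j(S, M) = √(M + 5/3) = √(5/3 + M))
w(k, Y) = -2 (w(k, Y) = (-4 + 5)/(2 - 5/2) = 1/(-½) = 1*(-2) = -2)
-351 - X(w(-5, 4), j(6, -1)) = -351 - (-12)/(-2) = -351 - (-12)*(-1)/2 = -351 - 1*6 = -351 - 6 = -357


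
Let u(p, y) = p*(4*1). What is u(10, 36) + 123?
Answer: 163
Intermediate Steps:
u(p, y) = 4*p (u(p, y) = p*4 = 4*p)
u(10, 36) + 123 = 4*10 + 123 = 40 + 123 = 163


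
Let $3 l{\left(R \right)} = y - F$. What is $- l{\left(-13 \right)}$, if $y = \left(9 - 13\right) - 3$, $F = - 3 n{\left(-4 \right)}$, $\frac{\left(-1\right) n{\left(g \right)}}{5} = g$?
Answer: $- \frac{53}{3} \approx -17.667$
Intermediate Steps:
$n{\left(g \right)} = - 5 g$
$F = -60$ ($F = - 3 \left(\left(-5\right) \left(-4\right)\right) = \left(-3\right) 20 = -60$)
$y = -7$ ($y = -4 - 3 = -7$)
$l{\left(R \right)} = \frac{53}{3}$ ($l{\left(R \right)} = \frac{-7 - -60}{3} = \frac{-7 + 60}{3} = \frac{1}{3} \cdot 53 = \frac{53}{3}$)
$- l{\left(-13 \right)} = \left(-1\right) \frac{53}{3} = - \frac{53}{3}$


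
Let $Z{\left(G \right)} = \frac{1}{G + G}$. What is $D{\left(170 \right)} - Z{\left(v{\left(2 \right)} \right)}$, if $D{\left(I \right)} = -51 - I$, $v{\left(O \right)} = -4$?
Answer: $- \frac{1767}{8} \approx -220.88$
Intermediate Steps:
$Z{\left(G \right)} = \frac{1}{2 G}$
$D{\left(170 \right)} - Z{\left(v{\left(2 \right)} \right)} = \left(-51 - 170\right) - \frac{1}{2 \left(-4\right)} = \left(-51 - 170\right) - \frac{1}{2} \left(- \frac{1}{4}\right) = -221 - - \frac{1}{8} = -221 + \frac{1}{8} = - \frac{1767}{8}$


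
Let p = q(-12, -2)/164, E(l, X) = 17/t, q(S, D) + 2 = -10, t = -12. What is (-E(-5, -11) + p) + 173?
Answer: 85777/492 ≈ 174.34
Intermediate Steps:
q(S, D) = -12 (q(S, D) = -2 - 10 = -12)
E(l, X) = -17/12 (E(l, X) = 17/(-12) = 17*(-1/12) = -17/12)
p = -3/41 (p = -12/164 = -12*1/164 = -3/41 ≈ -0.073171)
(-E(-5, -11) + p) + 173 = (-1*(-17/12) - 3/41) + 173 = (17/12 - 3/41) + 173 = 661/492 + 173 = 85777/492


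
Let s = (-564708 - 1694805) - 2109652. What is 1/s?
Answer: -1/4369165 ≈ -2.2888e-7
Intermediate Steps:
s = -4369165 (s = -2259513 - 2109652 = -4369165)
1/s = 1/(-4369165) = -1/4369165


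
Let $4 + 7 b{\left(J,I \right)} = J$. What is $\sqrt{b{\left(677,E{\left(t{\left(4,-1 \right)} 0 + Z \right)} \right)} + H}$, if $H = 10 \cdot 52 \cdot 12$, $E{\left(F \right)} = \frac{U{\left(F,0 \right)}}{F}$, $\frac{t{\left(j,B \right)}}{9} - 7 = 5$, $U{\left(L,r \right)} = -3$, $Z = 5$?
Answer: $\frac{\sqrt{310471}}{7} \approx 79.6$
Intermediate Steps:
$t{\left(j,B \right)} = 108$ ($t{\left(j,B \right)} = 63 + 9 \cdot 5 = 63 + 45 = 108$)
$E{\left(F \right)} = - \frac{3}{F}$
$b{\left(J,I \right)} = - \frac{4}{7} + \frac{J}{7}$
$H = 6240$ ($H = 520 \cdot 12 = 6240$)
$\sqrt{b{\left(677,E{\left(t{\left(4,-1 \right)} 0 + Z \right)} \right)} + H} = \sqrt{\left(- \frac{4}{7} + \frac{1}{7} \cdot 677\right) + 6240} = \sqrt{\left(- \frac{4}{7} + \frac{677}{7}\right) + 6240} = \sqrt{\frac{673}{7} + 6240} = \sqrt{\frac{44353}{7}} = \frac{\sqrt{310471}}{7}$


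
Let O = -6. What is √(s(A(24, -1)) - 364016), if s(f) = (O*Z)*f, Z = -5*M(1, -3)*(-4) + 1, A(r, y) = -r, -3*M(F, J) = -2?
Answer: 4*I*√22622 ≈ 601.62*I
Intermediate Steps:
M(F, J) = ⅔ (M(F, J) = -⅓*(-2) = ⅔)
Z = 43/3 (Z = -5*⅔*(-4) + 1 = -10/3*(-4) + 1 = 40/3 + 1 = 43/3 ≈ 14.333)
s(f) = -86*f (s(f) = (-6*43/3)*f = -86*f)
√(s(A(24, -1)) - 364016) = √(-(-86)*24 - 364016) = √(-86*(-24) - 364016) = √(2064 - 364016) = √(-361952) = 4*I*√22622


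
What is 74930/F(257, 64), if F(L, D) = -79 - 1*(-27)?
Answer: -37465/26 ≈ -1441.0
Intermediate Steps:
F(L, D) = -52 (F(L, D) = -79 + 27 = -52)
74930/F(257, 64) = 74930/(-52) = 74930*(-1/52) = -37465/26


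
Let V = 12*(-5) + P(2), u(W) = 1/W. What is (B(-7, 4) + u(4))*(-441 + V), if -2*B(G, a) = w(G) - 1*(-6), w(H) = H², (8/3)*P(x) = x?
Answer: 218109/16 ≈ 13632.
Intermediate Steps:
P(x) = 3*x/8
V = -237/4 (V = 12*(-5) + (3/8)*2 = -60 + ¾ = -237/4 ≈ -59.250)
B(G, a) = -3 - G²/2 (B(G, a) = -(G² - 1*(-6))/2 = -(G² + 6)/2 = -(6 + G²)/2 = -3 - G²/2)
(B(-7, 4) + u(4))*(-441 + V) = ((-3 - ½*(-7)²) + 1/4)*(-441 - 237/4) = ((-3 - ½*49) + ¼)*(-2001/4) = ((-3 - 49/2) + ¼)*(-2001/4) = (-55/2 + ¼)*(-2001/4) = -109/4*(-2001/4) = 218109/16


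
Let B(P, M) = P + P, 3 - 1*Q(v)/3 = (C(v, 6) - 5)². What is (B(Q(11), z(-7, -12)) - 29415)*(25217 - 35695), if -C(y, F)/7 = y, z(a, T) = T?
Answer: 730746198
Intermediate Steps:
C(y, F) = -7*y
Q(v) = 9 - 3*(-5 - 7*v)² (Q(v) = 9 - 3*(-7*v - 5)² = 9 - 3*(-5 - 7*v)²)
B(P, M) = 2*P
(B(Q(11), z(-7, -12)) - 29415)*(25217 - 35695) = (2*(9 - 3*(5 + 7*11)²) - 29415)*(25217 - 35695) = (2*(9 - 3*(5 + 77)²) - 29415)*(-10478) = (2*(9 - 3*82²) - 29415)*(-10478) = (2*(9 - 3*6724) - 29415)*(-10478) = (2*(9 - 20172) - 29415)*(-10478) = (2*(-20163) - 29415)*(-10478) = (-40326 - 29415)*(-10478) = -69741*(-10478) = 730746198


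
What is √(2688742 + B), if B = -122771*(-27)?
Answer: √6003559 ≈ 2450.2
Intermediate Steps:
B = 3314817
√(2688742 + B) = √(2688742 + 3314817) = √6003559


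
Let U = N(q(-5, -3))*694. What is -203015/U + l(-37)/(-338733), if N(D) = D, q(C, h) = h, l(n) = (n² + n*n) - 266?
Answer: 7640303699/78360234 ≈ 97.502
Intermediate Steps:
l(n) = -266 + 2*n² (l(n) = (n² + n²) - 266 = 2*n² - 266 = -266 + 2*n²)
U = -2082 (U = -3*694 = -2082)
-203015/U + l(-37)/(-338733) = -203015/(-2082) + (-266 + 2*(-37)²)/(-338733) = -203015*(-1/2082) + (-266 + 2*1369)*(-1/338733) = 203015/2082 + (-266 + 2738)*(-1/338733) = 203015/2082 + 2472*(-1/338733) = 203015/2082 - 824/112911 = 7640303699/78360234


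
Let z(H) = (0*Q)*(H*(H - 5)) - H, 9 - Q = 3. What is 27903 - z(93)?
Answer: 27996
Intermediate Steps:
Q = 6 (Q = 9 - 1*3 = 9 - 3 = 6)
z(H) = -H (z(H) = (0*6)*(H*(H - 5)) - H = 0*(H*(-5 + H)) - H = 0 - H = -H)
27903 - z(93) = 27903 - (-1)*93 = 27903 - 1*(-93) = 27903 + 93 = 27996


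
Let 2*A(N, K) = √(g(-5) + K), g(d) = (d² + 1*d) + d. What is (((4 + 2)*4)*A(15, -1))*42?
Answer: 504*√14 ≈ 1885.8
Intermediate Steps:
g(d) = d² + 2*d (g(d) = (d² + d) + d = (d + d²) + d = d² + 2*d)
A(N, K) = √(15 + K)/2 (A(N, K) = √(-5*(2 - 5) + K)/2 = √(-5*(-3) + K)/2 = √(15 + K)/2)
(((4 + 2)*4)*A(15, -1))*42 = (((4 + 2)*4)*(√(15 - 1)/2))*42 = ((6*4)*(√14/2))*42 = (24*(√14/2))*42 = (12*√14)*42 = 504*√14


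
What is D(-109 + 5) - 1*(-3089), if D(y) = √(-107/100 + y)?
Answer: 3089 + I*√10507/10 ≈ 3089.0 + 10.25*I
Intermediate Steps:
D(y) = √(-107/100 + y) (D(y) = √(-107*1/100 + y) = √(-107/100 + y))
D(-109 + 5) - 1*(-3089) = √(-107 + 100*(-109 + 5))/10 - 1*(-3089) = √(-107 + 100*(-104))/10 + 3089 = √(-107 - 10400)/10 + 3089 = √(-10507)/10 + 3089 = (I*√10507)/10 + 3089 = I*√10507/10 + 3089 = 3089 + I*√10507/10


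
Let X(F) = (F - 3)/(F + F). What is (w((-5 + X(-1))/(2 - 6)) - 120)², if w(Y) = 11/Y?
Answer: 99856/9 ≈ 11095.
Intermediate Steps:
X(F) = (-3 + F)/(2*F) (X(F) = (-3 + F)/((2*F)) = (-3 + F)*(1/(2*F)) = (-3 + F)/(2*F))
(w((-5 + X(-1))/(2 - 6)) - 120)² = (11/(((-5 + (½)*(-3 - 1)/(-1))/(2 - 6))) - 120)² = (11/(((-5 + (½)*(-1)*(-4))/(-4))) - 120)² = (11/(((-5 + 2)*(-¼))) - 120)² = (11/((-3*(-¼))) - 120)² = (11/(¾) - 120)² = (11*(4/3) - 120)² = (44/3 - 120)² = (-316/3)² = 99856/9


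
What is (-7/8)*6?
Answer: -21/4 ≈ -5.2500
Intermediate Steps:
(-7/8)*6 = ((⅛)*(-7))*6 = -7/8*6 = -21/4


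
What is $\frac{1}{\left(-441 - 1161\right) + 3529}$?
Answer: $\frac{1}{1927} \approx 0.00051894$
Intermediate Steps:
$\frac{1}{\left(-441 - 1161\right) + 3529} = \frac{1}{-1602 + 3529} = \frac{1}{1927}$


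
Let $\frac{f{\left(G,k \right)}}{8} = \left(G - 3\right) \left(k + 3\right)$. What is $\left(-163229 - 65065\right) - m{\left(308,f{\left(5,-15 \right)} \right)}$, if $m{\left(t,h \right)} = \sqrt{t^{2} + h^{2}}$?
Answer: $-228294 - 4 \sqrt{8233} \approx -2.2866 \cdot 10^{5}$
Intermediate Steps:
$f{\left(G,k \right)} = 8 \left(-3 + G\right) \left(3 + k\right)$ ($f{\left(G,k \right)} = 8 \left(G - 3\right) \left(k + 3\right) = 8 \left(-3 + G\right) \left(3 + k\right)$)
$m{\left(t,h \right)} = \sqrt{h^{2} + t^{2}}$
$\left(-163229 - 65065\right) - m{\left(308,f{\left(5,-15 \right)} \right)} = \left(-163229 - 65065\right) - \sqrt{\left(-72 - -360 + 24 \cdot 5 + 8 \cdot 5 \left(-15\right)\right)^{2} + 308^{2}} = \left(-163229 - 65065\right) - \sqrt{\left(-72 + 360 + 120 - 600\right)^{2} + 94864} = -228294 - \sqrt{\left(-192\right)^{2} + 94864} = -228294 - \sqrt{36864 + 94864} = -228294 - \sqrt{131728} = -228294 - 4 \sqrt{8233}$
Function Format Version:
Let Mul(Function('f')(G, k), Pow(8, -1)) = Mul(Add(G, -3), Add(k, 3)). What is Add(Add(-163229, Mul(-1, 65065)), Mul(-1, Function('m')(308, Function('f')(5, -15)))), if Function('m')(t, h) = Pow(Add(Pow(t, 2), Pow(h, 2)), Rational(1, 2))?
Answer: Add(-228294, Mul(-4, Pow(8233, Rational(1, 2)))) ≈ -2.2866e+5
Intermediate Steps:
Function('f')(G, k) = Mul(8, Add(-3, G), Add(3, k)) (Function('f')(G, k) = Mul(8, Mul(Add(G, -3), Add(k, 3))) = Mul(8, Mul(Add(-3, G), Add(3, k))) = Mul(8, Add(-3, G), Add(3, k)))
Function('m')(t, h) = Pow(Add(Pow(h, 2), Pow(t, 2)), Rational(1, 2))
Add(Add(-163229, Mul(-1, 65065)), Mul(-1, Function('m')(308, Function('f')(5, -15)))) = Add(Add(-163229, Mul(-1, 65065)), Mul(-1, Pow(Add(Pow(Add(-72, Mul(-24, -15), Mul(24, 5), Mul(8, 5, -15)), 2), Pow(308, 2)), Rational(1, 2)))) = Add(Add(-163229, -65065), Mul(-1, Pow(Add(Pow(Add(-72, 360, 120, -600), 2), 94864), Rational(1, 2)))) = Add(-228294, Mul(-1, Pow(Add(Pow(-192, 2), 94864), Rational(1, 2)))) = Add(-228294, Mul(-1, Pow(Add(36864, 94864), Rational(1, 2)))) = Add(-228294, Mul(-1, Pow(131728, Rational(1, 2)))) = Add(-228294, Mul(-1, Mul(4, Pow(8233, Rational(1, 2))))) = Add(-228294, Mul(-4, Pow(8233, Rational(1, 2))))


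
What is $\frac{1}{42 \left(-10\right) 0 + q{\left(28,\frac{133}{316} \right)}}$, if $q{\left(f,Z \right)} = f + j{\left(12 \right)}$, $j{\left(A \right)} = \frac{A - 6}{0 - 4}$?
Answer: $\frac{2}{53} \approx 0.037736$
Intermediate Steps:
$j{\left(A \right)} = \frac{3}{2} - \frac{A}{4}$ ($j{\left(A \right)} = \frac{-6 + A}{-4} = \left(-6 + A\right) \left(- \frac{1}{4}\right) = \frac{3}{2} - \frac{A}{4}$)
$q{\left(f,Z \right)} = - \frac{3}{2} + f$ ($q{\left(f,Z \right)} = f + \left(\frac{3}{2} - 3\right) = f - \frac{3}{2} = - \frac{3}{2} + f$)
$\frac{1}{42 \left(-10\right) 0 + q{\left(28,\frac{133}{316} \right)}} = \frac{1}{42 \left(-10\right) 0 + \left(- \frac{3}{2} + 28\right)} = \frac{1}{\left(-420\right) 0 + \frac{53}{2}} = \frac{1}{0 + \frac{53}{2}} = \frac{1}{\frac{53}{2}} = \frac{2}{53}$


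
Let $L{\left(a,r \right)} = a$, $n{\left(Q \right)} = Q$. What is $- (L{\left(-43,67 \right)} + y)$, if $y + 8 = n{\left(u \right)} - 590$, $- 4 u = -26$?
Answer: $\frac{1269}{2} \approx 634.5$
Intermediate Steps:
$u = \frac{13}{2}$ ($u = \left(- \frac{1}{4}\right) \left(-26\right) = \frac{13}{2} \approx 6.5$)
$y = - \frac{1183}{2}$ ($y = -8 + \left(\frac{13}{2} - 590\right) = -8 - \frac{1167}{2} = - \frac{1183}{2} \approx -591.5$)
$- (L{\left(-43,67 \right)} + y) = - (-43 - \frac{1183}{2}) = \left(-1\right) \left(- \frac{1269}{2}\right) = \frac{1269}{2}$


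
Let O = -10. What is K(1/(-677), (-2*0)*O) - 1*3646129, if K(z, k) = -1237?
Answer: -3647366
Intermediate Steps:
K(1/(-677), (-2*0)*O) - 1*3646129 = -1237 - 1*3646129 = -1237 - 3646129 = -3647366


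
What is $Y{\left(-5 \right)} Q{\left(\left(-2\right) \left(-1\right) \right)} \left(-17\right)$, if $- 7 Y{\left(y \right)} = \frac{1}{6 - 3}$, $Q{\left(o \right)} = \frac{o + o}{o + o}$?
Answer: $\frac{17}{21} \approx 0.80952$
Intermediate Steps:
$Q{\left(o \right)} = 1$ ($Q{\left(o \right)} = \frac{2 o}{2 o} = 2 o \frac{1}{2 o} = 1$)
$Y{\left(y \right)} = - \frac{1}{21}$ ($Y{\left(y \right)} = - \frac{1}{7 \left(6 - 3\right)} = - \frac{1}{7 \cdot 3} = \left(- \frac{1}{7}\right) \frac{1}{3} = - \frac{1}{21}$)
$Y{\left(-5 \right)} Q{\left(\left(-2\right) \left(-1\right) \right)} \left(-17\right) = \left(- \frac{1}{21}\right) 1 \left(-17\right) = \left(- \frac{1}{21}\right) \left(-17\right) = \frac{17}{21}$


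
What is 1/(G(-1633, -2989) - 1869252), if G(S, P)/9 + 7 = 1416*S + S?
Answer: -1/22694964 ≈ -4.4063e-8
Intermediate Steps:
G(S, P) = -63 + 12753*S (G(S, P) = -63 + 9*(1416*S + S) = -63 + 9*(1417*S) = -63 + 12753*S)
1/(G(-1633, -2989) - 1869252) = 1/((-63 + 12753*(-1633)) - 1869252) = 1/((-63 - 20825649) - 1869252) = 1/(-20825712 - 1869252) = 1/(-22694964) = -1/22694964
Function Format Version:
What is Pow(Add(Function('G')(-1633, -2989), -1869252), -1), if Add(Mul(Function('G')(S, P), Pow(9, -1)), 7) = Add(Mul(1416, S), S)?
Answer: Rational(-1, 22694964) ≈ -4.4063e-8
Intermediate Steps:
Function('G')(S, P) = Add(-63, Mul(12753, S)) (Function('G')(S, P) = Add(-63, Mul(9, Add(Mul(1416, S), S))) = Add(-63, Mul(9, Mul(1417, S))) = Add(-63, Mul(12753, S)))
Pow(Add(Function('G')(-1633, -2989), -1869252), -1) = Pow(Add(Add(-63, Mul(12753, -1633)), -1869252), -1) = Pow(Add(Add(-63, -20825649), -1869252), -1) = Pow(Add(-20825712, -1869252), -1) = Pow(-22694964, -1) = Rational(-1, 22694964)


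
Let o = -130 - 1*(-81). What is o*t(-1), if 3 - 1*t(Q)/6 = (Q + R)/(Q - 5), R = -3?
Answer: -686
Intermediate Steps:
t(Q) = 18 - 6*(-3 + Q)/(-5 + Q) (t(Q) = 18 - 6*(Q - 3)/(Q - 5) = 18 - 6*(-3 + Q)/(-5 + Q))
o = -49 (o = -130 + 81 = -49)
o*t(-1) = -588*(-6 - 1)/(-5 - 1) = -588*(-7)/(-6) = -588*(-1)*(-7)/6 = -49*14 = -686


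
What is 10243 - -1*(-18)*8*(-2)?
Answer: 10531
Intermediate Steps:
10243 - -1*(-18)*8*(-2) = 10243 - 18*8*(-2) = 10243 - 144*(-2) = 10243 - 1*(-288) = 10243 + 288 = 10531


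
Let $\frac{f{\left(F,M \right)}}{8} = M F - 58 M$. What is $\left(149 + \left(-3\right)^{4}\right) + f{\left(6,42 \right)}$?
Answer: $-17242$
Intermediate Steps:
$f{\left(F,M \right)} = - 464 M + 8 F M$ ($f{\left(F,M \right)} = 8 \left(M F - 58 M\right) = 8 \left(F M - 58 M\right) = 8 \left(- 58 M + F M\right) = - 464 M + 8 F M$)
$\left(149 + \left(-3\right)^{4}\right) + f{\left(6,42 \right)} = \left(149 + \left(-3\right)^{4}\right) + 8 \cdot 42 \left(-58 + 6\right) = \left(149 + 81\right) + 8 \cdot 42 \left(-52\right) = 230 - 17472 = -17242$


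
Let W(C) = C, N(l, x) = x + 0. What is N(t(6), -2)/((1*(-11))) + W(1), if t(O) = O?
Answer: 13/11 ≈ 1.1818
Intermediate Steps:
N(l, x) = x
N(t(6), -2)/((1*(-11))) + W(1) = -2/(1*(-11)) + 1 = -2/(-11) + 1 = -1/11*(-2) + 1 = 2/11 + 1 = 13/11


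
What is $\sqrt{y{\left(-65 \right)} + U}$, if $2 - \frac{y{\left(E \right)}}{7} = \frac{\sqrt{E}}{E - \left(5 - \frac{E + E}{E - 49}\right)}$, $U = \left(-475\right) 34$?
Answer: $\frac{\sqrt{-9943406600 + 62643 i \sqrt{65}}}{785} \approx 0.003226 + 127.03 i$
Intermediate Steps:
$U = -16150$
$y{\left(E \right)} = 14 - \frac{7 \sqrt{E}}{-5 + E + \frac{2 E}{-49 + E}}$ ($y{\left(E \right)} = 14 - 7 \frac{\sqrt{E}}{E - \left(5 - \frac{E + E}{E - 49}\right)} = 14 - 7 \frac{\sqrt{E}}{E + \left(\frac{2 E}{-49 + E} - 5\right)} = 14 - 7 \frac{\sqrt{E}}{E + \left(-5 + \frac{2 E}{-49 + E}\right)} = 14 - 7 \frac{\sqrt{E}}{-5 + E + \frac{2 E}{-49 + E}} = 14 - \frac{7 \sqrt{E}}{-5 + E + \frac{2 E}{-49 + E}}$)
$\sqrt{y{\left(-65 \right)} + U} = \sqrt{\frac{7 \left(490 - \left(-65\right)^{\frac{3}{2}} - -6760 + 2 \left(-65\right)^{2} + 49 \sqrt{-65}\right)}{245 + \left(-65\right)^{2} - -3380} - 16150} = \sqrt{\frac{7 \left(490 - - 65 i \sqrt{65} + 6760 + 2 \cdot 4225 + 49 i \sqrt{65}\right)}{245 + 4225 + 3380} - 16150} = \sqrt{\frac{7 \left(490 + 65 i \sqrt{65} + 6760 + 8450 + 49 i \sqrt{65}\right)}{7850} - 16150} = \sqrt{7 \cdot \frac{1}{7850} \left(15700 + 114 i \sqrt{65}\right) - 16150} = \sqrt{\left(14 + \frac{399 i \sqrt{65}}{3925}\right) - 16150} = \sqrt{-16136 + \frac{399 i \sqrt{65}}{3925}}$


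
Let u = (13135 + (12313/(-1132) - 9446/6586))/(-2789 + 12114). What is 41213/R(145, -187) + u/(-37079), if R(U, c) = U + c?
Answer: -108405964273104677/110476071224340 ≈ -981.26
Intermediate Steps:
u = 9783426223/6952115740 (u = (13135 + (12313*(-1/1132) - 9446*1/6586))/9325 = (13135 + (-12313/1132 - 4723/3293))*(1/9325) = (13135 - 45893145/3727676)*(1/9325) = (48917131115/3727676)*(1/9325) = 9783426223/6952115740 ≈ 1.4073)
41213/R(145, -187) + u/(-37079) = 41213/(145 - 187) + (9783426223/6952115740)/(-37079) = 41213/(-42) + (9783426223/6952115740)*(-1/37079) = 41213*(-1/42) - 9783426223/257777499523460 = -41213/42 - 9783426223/257777499523460 = -108405964273104677/110476071224340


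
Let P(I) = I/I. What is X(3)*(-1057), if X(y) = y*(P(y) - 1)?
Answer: 0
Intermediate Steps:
P(I) = 1
X(y) = 0 (X(y) = y*(1 - 1) = y*0 = 0)
X(3)*(-1057) = 0*(-1057) = 0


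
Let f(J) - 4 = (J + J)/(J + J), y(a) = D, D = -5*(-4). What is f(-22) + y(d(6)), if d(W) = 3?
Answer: 25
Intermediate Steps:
D = 20
y(a) = 20
f(J) = 5 (f(J) = 4 + (J + J)/(J + J) = 4 + (2*J)/((2*J)) = 4 + (2*J)*(1/(2*J)) = 4 + 1 = 5)
f(-22) + y(d(6)) = 5 + 20 = 25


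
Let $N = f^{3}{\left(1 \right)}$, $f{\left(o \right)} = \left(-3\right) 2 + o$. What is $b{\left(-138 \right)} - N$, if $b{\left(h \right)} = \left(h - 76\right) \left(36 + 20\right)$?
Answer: $-11859$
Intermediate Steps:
$f{\left(o \right)} = -6 + o$
$b{\left(h \right)} = -4256 + 56 h$ ($b{\left(h \right)} = \left(-76 + h\right) 56 = -4256 + 56 h$)
$N = -125$ ($N = \left(-6 + 1\right)^{3} = \left(-5\right)^{3} = -125$)
$b{\left(-138 \right)} - N = \left(-4256 + 56 \left(-138\right)\right) - -125 = \left(-4256 - 7728\right) + 125 = -11984 + 125 = -11859$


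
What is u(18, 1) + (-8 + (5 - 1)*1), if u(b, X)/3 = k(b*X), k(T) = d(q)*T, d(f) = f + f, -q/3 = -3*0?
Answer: -4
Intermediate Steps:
q = 0 (q = -(-9)*0 = -3*0 = 0)
d(f) = 2*f
k(T) = 0 (k(T) = (2*0)*T = 0*T = 0)
u(b, X) = 0 (u(b, X) = 3*0 = 0)
u(18, 1) + (-8 + (5 - 1)*1) = 0 + (-8 + (5 - 1)*1) = 0 + (-8 + 4*1) = 0 + (-8 + 4) = 0 - 4 = -4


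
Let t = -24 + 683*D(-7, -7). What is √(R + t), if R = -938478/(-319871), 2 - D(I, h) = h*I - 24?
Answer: I*√1609460353436515/319871 ≈ 125.42*I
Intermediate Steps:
D(I, h) = 26 - I*h (D(I, h) = 2 - (h*I - 24) = 2 - (I*h - 24) = 2 - (-24 + I*h) = 2 + (24 - I*h) = 26 - I*h)
t = -15733 (t = -24 + 683*(26 - 1*(-7)*(-7)) = -24 + 683*(26 - 49) = -24 + 683*(-23) = -24 - 15709 = -15733)
R = 938478/319871 (R = -938478*(-1/319871) = 938478/319871 ≈ 2.9339)
√(R + t) = √(938478/319871 - 15733) = √(-5031591965/319871) = I*√1609460353436515/319871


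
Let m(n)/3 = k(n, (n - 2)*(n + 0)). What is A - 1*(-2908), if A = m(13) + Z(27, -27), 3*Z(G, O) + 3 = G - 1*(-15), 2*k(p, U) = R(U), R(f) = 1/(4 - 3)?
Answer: 5845/2 ≈ 2922.5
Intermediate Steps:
R(f) = 1 (R(f) = 1/1 = 1)
k(p, U) = ½ (k(p, U) = (½)*1 = ½)
Z(G, O) = 4 + G/3 (Z(G, O) = -1 + (G - 1*(-15))/3 = -1 + (G + 15)/3 = -1 + (15 + G)/3 = -1 + (5 + G/3) = 4 + G/3)
m(n) = 3/2 (m(n) = 3*(½) = 3/2)
A = 29/2 (A = 3/2 + (4 + (⅓)*27) = 3/2 + (4 + 9) = 3/2 + 13 = 29/2 ≈ 14.500)
A - 1*(-2908) = 29/2 - 1*(-2908) = 29/2 + 2908 = 5845/2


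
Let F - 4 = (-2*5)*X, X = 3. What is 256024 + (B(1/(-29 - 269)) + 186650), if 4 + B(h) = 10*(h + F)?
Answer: 65919085/149 ≈ 4.4241e+5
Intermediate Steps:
F = -26 (F = 4 - 2*5*3 = 4 - 10*3 = 4 - 30 = -26)
B(h) = -264 + 10*h (B(h) = -4 + 10*(h - 26) = -4 + 10*(-26 + h) = -4 + (-260 + 10*h) = -264 + 10*h)
256024 + (B(1/(-29 - 269)) + 186650) = 256024 + ((-264 + 10/(-29 - 269)) + 186650) = 256024 + ((-264 + 10/(-298)) + 186650) = 256024 + ((-264 + 10*(-1/298)) + 186650) = 256024 + ((-264 - 5/149) + 186650) = 256024 + (-39341/149 + 186650) = 256024 + 27771509/149 = 65919085/149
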